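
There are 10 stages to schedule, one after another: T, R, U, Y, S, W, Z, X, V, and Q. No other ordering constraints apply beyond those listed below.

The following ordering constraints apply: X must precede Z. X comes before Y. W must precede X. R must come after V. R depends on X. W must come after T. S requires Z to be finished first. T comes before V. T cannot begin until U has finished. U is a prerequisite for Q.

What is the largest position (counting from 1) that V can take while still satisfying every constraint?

9

The only stage forced after V (directly or by a chain) is R.
With 1 mandatory successor out of 10 stages total, the latest slot for V is 10−1 = 9, and it's reachable by doing all non-successors before V.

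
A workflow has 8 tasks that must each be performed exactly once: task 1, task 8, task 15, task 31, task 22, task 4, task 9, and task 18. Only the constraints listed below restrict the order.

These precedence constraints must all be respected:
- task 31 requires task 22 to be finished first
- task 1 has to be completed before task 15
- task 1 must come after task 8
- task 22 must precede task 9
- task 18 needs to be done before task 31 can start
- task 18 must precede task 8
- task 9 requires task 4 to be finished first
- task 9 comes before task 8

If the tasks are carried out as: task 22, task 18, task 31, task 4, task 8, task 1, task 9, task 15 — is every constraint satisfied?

No

The sequence places task 8 ahead of task 9.
But one of the constraints requires task 9 before task 8, so this ordering violates it.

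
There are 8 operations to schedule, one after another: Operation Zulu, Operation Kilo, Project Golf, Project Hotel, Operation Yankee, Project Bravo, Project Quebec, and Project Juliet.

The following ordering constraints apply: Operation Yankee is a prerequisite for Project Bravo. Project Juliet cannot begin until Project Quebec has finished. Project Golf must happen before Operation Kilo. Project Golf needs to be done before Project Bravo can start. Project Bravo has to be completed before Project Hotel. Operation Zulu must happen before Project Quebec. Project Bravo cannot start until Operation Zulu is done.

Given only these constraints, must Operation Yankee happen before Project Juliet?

No

Operation Yankee and Project Juliet are not related by any chain of constraints.
A valid ordering placing Project Juliet before Operation Yankee exists, so the answer is no.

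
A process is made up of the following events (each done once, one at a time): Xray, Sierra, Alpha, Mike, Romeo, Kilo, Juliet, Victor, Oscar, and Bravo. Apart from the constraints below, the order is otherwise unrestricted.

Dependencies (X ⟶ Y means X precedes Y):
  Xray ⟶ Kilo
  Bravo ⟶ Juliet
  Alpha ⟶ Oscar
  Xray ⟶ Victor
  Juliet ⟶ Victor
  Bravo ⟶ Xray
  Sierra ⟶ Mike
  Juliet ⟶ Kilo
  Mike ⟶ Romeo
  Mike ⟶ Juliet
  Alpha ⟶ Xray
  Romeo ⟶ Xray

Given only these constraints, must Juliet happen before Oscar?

No

Nothing in the constraints links Juliet and Oscar; they are unordered relative to each other.
So Juliet can come before Oscar or after — it is not forced.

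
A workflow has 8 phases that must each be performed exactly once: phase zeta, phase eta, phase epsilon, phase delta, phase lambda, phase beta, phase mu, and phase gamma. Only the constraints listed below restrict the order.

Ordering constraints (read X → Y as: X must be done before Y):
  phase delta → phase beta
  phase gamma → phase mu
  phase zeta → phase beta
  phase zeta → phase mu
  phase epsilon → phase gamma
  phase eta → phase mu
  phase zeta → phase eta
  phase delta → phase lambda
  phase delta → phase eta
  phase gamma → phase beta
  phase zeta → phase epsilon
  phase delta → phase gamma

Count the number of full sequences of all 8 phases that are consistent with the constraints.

116

The phases with no prerequisites are phase zeta, phase delta; any of them can be placed first.
Enumerating by repeatedly choosing an available phase (one whose prerequisites are all placed) gives 116 distinct complete orderings.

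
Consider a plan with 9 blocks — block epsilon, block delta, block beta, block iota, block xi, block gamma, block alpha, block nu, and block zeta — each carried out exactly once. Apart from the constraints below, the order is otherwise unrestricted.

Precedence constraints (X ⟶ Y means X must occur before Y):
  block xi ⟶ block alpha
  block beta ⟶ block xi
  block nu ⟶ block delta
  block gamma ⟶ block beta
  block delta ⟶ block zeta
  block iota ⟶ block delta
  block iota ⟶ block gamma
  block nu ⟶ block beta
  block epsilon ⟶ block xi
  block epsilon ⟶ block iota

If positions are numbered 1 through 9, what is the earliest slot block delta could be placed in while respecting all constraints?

4

Every block that must precede block delta has to come before it. Tracing all chains that end at block delta, those blocks are: block epsilon, block iota, block nu — 3 in total.
With 3 mandatory predecessors, the earliest block delta can sit is position 3+1 = 4, and placing just those 3 first achieves it.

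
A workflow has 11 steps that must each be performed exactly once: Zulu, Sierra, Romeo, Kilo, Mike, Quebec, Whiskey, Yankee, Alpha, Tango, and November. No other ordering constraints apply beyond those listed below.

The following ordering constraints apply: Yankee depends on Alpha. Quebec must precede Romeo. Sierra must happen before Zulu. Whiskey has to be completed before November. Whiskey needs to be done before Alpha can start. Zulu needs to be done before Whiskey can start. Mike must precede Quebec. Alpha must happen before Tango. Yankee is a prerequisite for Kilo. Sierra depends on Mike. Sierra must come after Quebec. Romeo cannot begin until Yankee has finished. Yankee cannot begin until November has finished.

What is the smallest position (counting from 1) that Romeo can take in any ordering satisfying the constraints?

9

The steps that are forced before Romeo, directly or transitively, are Zulu, Sierra, Mike, Quebec, Whiskey, Yankee, Alpha, November. That's 8 steps.
With 8 mandatory predecessors, the earliest Romeo can sit is position 8+1 = 9, and placing just those 8 first achieves it.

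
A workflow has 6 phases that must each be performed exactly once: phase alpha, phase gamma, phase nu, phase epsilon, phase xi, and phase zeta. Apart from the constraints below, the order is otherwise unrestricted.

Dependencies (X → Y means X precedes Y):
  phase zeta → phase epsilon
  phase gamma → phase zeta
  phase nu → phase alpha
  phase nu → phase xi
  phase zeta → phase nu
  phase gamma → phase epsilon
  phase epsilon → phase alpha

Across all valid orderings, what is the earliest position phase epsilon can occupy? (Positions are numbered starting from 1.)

3

The phases that are forced before phase epsilon, directly or transitively, are phase gamma, phase zeta. That's 2 phases.
With 2 mandatory predecessors, the earliest phase epsilon can sit is position 2+1 = 3, and placing just those 2 first achieves it.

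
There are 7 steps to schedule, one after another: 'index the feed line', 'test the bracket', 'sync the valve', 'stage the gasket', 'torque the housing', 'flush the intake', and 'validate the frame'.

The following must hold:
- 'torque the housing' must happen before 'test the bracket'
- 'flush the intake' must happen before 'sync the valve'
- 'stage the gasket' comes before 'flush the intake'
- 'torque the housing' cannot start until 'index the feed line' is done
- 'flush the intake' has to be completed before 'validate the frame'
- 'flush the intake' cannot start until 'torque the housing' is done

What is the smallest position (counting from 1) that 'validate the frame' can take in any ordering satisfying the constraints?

5

Working backwards through the constraints from 'validate the frame', its full set of required predecessors is 'index the feed line', 'stage the gasket', 'torque the housing', 'flush the intake' — 4 of them.
With 4 mandatory predecessors, the earliest 'validate the frame' can sit is position 4+1 = 5, and placing just those 4 first achieves it.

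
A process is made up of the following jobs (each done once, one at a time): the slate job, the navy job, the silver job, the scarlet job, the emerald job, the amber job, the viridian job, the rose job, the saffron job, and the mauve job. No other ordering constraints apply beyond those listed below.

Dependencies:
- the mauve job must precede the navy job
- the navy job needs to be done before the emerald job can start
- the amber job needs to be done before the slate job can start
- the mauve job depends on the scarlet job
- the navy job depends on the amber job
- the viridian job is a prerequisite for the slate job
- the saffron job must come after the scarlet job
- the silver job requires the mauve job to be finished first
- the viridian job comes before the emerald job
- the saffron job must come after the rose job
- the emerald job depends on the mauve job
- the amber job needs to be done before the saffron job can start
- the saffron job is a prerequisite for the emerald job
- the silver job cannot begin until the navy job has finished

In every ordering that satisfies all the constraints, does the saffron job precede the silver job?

No

Nothing in the constraints links the saffron job and the silver job; they are unordered relative to each other.
A valid ordering placing the silver job before the saffron job exists, so the answer is no.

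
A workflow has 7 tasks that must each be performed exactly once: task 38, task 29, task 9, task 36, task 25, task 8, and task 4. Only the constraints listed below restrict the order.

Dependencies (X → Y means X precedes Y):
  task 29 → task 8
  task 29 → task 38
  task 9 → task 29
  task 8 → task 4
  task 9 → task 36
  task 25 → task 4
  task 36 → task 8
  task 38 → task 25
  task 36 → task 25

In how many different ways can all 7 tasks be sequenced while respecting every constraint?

Task 9 is the only task with nothing required before it, so every ordering starts there.
Enumerating by repeatedly choosing an available task (one whose prerequisites are all placed) gives 8 distinct complete orderings.

8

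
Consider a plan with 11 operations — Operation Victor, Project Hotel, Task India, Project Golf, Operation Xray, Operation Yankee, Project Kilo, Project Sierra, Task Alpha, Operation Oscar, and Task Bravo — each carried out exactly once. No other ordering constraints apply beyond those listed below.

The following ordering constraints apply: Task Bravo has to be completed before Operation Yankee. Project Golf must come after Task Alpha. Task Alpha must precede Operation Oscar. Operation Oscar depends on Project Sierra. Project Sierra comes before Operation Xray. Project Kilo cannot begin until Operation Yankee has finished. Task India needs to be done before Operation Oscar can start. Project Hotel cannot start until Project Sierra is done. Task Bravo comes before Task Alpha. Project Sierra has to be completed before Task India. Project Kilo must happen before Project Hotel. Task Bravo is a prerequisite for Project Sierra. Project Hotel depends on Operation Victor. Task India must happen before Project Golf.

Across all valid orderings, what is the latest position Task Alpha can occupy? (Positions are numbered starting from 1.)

Every operation that must follow Task Alpha has to come after it. Tracing all chains starting from Task Alpha, those operations are: Project Golf, Operation Oscar — 2 in total.
So at least 2 operations follow Task Alpha, putting Task Alpha no later than position 9. That position is achievable by scheduling everything else first.

9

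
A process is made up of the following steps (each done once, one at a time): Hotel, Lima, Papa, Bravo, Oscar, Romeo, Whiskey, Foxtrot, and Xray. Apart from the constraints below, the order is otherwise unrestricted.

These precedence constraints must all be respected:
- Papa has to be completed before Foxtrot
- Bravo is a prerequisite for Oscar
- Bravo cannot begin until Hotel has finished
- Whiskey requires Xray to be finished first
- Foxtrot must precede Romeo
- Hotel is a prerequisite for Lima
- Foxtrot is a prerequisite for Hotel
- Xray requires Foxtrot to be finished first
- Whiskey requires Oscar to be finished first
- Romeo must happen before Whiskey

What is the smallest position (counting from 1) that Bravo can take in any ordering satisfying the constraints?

Working backwards through the constraints from Bravo, its full set of required predecessors is Hotel, Papa, Foxtrot — 3 of them.
So at minimum 3 steps come before Bravo, putting Bravo no earlier than position 4. That position is achievable by scheduling exactly those predecessors first.

4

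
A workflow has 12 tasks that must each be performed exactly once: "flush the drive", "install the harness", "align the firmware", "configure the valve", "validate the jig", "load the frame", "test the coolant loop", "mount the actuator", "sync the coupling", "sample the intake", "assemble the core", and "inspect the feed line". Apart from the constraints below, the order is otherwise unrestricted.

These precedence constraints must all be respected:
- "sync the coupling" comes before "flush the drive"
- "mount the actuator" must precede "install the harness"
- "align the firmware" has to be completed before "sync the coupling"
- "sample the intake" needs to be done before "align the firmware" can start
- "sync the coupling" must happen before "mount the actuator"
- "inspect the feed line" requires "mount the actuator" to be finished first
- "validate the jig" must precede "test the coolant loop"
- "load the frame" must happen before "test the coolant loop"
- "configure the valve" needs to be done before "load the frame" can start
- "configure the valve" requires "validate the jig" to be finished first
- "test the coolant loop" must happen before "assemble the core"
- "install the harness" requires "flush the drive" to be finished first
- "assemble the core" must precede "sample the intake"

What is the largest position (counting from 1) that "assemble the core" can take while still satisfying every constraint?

5

The tasks that are forced after "assemble the core", directly or by a chain of constraints, are "flush the drive", "install the harness", "align the firmware", "mount the actuator", "sync the coupling", "sample the intake", "inspect the feed line". That's 7 tasks.
With 7 mandatory successors out of 12 tasks total, the latest slot for "assemble the core" is 12−7 = 5, and it's reachable by doing all non-successors before "assemble the core".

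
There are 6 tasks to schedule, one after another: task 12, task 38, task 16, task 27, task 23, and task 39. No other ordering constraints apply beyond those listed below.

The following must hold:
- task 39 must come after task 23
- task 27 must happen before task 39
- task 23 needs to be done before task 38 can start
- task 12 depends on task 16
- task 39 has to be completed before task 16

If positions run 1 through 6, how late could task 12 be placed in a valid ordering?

Task 12 has no required successors, so nothing stops it from going last (position 6).

6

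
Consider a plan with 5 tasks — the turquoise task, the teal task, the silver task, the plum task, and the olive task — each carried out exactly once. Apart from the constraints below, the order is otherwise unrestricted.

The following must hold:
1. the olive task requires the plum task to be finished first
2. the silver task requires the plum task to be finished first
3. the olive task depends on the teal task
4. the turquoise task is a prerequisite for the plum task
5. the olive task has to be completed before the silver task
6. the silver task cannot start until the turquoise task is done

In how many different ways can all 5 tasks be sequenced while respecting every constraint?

The tasks with no prerequisites are the turquoise task, the teal task; any of them can be placed first.
Counting all ways to extend the partial order to a total order gives 3.

3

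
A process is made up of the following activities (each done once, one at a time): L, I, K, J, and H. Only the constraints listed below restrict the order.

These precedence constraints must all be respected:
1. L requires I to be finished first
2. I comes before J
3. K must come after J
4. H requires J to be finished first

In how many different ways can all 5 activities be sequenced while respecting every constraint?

8

Only I has no prerequisites, so it must go first.
Systematically extending each partial ordering one activity at a time and counting, there are 8 complete orderings.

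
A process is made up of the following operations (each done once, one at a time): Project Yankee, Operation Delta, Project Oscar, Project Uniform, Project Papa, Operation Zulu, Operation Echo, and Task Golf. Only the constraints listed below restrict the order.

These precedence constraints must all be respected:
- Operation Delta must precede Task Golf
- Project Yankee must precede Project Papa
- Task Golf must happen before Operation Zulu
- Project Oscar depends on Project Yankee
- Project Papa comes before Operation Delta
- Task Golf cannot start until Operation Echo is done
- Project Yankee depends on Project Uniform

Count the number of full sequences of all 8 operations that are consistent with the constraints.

28

The operations with no prerequisites are Project Uniform, Operation Echo; any of them can be placed first.
Enumerating by repeatedly choosing an available operation (one whose prerequisites are all placed) gives 28 distinct complete orderings.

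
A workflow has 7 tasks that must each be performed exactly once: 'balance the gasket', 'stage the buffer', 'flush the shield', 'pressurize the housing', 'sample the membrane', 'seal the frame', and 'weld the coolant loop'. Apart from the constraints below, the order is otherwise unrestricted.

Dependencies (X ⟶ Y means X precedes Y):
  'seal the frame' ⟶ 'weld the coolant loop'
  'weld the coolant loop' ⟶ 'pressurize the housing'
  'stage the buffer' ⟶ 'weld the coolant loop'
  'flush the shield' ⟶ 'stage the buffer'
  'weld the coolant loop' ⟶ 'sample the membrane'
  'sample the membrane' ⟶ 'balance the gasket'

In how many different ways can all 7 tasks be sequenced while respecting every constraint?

2 tasks have no prerequisites ('flush the shield', 'seal the frame'), so any of them could come first.
Enumerating by repeatedly choosing an available task (one whose prerequisites are all placed) gives 9 distinct complete orderings.

9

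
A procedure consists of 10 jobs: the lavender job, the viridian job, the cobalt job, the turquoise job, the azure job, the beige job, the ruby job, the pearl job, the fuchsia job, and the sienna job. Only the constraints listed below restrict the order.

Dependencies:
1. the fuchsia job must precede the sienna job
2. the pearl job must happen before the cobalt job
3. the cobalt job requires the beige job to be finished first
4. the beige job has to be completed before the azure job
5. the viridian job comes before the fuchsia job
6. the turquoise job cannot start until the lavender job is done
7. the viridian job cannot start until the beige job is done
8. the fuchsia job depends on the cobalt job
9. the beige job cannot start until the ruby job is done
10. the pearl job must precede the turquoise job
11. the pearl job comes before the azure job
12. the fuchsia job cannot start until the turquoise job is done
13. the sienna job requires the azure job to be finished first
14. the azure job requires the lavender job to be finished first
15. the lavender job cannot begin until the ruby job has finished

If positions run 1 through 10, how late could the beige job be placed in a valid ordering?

5

Every job that must follow the beige job has to come after it. Tracing all chains starting from the beige job, those jobs are: the viridian job, the cobalt job, the azure job, the fuchsia job, the sienna job — 5 in total.
With 5 mandatory successors out of 10 jobs total, the latest slot for the beige job is 10−5 = 5, and it's reachable by doing all non-successors before the beige job.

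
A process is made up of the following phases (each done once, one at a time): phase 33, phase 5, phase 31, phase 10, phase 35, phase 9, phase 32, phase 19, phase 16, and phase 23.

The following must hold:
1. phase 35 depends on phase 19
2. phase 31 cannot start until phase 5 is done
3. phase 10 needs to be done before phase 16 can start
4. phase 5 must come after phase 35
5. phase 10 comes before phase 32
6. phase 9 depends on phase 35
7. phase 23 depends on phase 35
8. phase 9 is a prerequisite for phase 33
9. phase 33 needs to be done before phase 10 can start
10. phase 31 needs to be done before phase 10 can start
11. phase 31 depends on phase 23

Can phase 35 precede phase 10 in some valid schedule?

Phase 35 is actually forced before phase 10 by the constraints, so certainly some valid ordering has phase 35 first.

Yes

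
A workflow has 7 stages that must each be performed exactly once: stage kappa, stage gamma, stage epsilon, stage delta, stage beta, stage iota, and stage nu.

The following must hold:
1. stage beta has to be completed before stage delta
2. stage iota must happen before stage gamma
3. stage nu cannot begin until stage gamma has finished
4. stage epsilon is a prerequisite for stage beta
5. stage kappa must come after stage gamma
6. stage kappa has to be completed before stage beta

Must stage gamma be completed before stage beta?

Chaining the stated constraints: stage gamma → stage kappa → stage beta.
Hence stage gamma necessarily comes before stage beta.

Yes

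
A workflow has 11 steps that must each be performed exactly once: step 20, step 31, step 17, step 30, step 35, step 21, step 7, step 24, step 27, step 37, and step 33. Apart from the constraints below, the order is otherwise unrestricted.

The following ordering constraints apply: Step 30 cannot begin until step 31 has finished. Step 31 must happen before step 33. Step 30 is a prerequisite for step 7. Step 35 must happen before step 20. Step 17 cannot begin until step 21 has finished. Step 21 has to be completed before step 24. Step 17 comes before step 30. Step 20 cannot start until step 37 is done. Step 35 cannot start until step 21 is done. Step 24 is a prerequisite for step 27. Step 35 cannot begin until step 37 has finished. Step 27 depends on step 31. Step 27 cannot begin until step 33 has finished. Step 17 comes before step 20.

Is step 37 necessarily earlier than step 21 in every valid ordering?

No

Step 37 and step 21 are not related by any chain of constraints.
A valid ordering placing step 21 before step 37 exists, so the answer is no.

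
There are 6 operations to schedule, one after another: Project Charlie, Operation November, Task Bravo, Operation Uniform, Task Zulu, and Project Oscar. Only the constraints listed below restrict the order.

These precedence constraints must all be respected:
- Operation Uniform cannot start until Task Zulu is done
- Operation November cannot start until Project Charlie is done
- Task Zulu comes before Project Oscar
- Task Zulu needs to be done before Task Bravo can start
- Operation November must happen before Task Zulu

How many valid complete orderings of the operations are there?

Only Project Charlie has no prerequisites, so it must go first.
Systematically extending each partial ordering one operation at a time and counting, there are 6 complete orderings.

6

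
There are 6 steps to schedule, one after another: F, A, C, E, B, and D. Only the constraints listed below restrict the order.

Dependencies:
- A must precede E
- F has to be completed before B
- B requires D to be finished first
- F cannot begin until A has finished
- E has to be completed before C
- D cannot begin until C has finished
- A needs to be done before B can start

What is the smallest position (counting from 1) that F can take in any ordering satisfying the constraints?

Working backwards through the constraints from F, its only required predecessor is A.
So at minimum 1 step comes before F, putting F no earlier than position 2. That position is achievable by scheduling exactly that predecessor first.

2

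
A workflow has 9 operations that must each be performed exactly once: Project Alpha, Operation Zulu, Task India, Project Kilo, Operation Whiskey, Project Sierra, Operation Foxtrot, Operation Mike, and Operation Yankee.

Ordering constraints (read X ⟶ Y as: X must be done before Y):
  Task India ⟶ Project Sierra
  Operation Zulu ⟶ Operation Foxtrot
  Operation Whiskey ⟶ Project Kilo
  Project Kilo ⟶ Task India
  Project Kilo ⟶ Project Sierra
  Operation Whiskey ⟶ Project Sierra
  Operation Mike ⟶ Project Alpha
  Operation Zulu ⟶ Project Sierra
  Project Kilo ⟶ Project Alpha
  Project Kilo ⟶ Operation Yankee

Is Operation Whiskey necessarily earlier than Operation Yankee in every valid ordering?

Tracing the constraints gives a chain: Operation Whiskey → Project Kilo → Operation Yankee.
Hence Operation Whiskey necessarily comes before Operation Yankee.

Yes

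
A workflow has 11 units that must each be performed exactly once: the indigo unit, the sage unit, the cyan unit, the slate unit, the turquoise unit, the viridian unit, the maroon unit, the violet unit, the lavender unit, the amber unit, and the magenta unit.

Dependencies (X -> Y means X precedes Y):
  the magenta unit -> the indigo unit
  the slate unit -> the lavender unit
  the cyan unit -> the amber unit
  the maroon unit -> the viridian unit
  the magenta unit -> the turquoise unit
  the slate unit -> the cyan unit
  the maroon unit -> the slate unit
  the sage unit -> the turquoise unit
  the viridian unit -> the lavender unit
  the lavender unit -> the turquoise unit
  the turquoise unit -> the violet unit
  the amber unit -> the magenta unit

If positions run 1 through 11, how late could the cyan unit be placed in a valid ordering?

Every unit that must follow the cyan unit has to come after it. Tracing all chains starting from the cyan unit, those units are: the indigo unit, the turquoise unit, the violet unit, the amber unit, the magenta unit — 5 in total.
With 5 mandatory successors out of 11 units total, the latest slot for the cyan unit is 11−5 = 6, and it's reachable by doing all non-successors before the cyan unit.

6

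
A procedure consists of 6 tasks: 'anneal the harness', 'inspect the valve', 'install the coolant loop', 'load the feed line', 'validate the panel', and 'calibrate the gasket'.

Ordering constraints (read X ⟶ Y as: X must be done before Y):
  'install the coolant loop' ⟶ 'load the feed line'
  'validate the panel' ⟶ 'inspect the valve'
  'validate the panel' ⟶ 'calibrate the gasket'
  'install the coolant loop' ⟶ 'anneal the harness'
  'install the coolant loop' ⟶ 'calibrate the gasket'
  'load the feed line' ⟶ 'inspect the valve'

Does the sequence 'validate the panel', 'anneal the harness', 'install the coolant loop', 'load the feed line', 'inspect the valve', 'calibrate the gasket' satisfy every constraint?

No

Here 'install the coolant loop' comes after 'anneal the harness'.
Since 'install the coolant loop' is required before 'anneal the harness', the ordering is invalid.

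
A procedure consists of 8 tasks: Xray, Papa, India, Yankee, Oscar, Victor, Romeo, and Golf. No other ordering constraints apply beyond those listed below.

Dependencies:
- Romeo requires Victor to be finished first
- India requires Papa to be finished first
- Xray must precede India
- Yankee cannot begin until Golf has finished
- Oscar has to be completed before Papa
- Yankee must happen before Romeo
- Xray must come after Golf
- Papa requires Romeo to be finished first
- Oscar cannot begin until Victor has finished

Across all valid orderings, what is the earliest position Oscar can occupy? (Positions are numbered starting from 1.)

2

Working backwards through the constraints from Oscar, its only required predecessor is Victor.
With 1 mandatory predecessor, the earliest Oscar can sit is position 1+1 = 2, and placing just that one first achieves it.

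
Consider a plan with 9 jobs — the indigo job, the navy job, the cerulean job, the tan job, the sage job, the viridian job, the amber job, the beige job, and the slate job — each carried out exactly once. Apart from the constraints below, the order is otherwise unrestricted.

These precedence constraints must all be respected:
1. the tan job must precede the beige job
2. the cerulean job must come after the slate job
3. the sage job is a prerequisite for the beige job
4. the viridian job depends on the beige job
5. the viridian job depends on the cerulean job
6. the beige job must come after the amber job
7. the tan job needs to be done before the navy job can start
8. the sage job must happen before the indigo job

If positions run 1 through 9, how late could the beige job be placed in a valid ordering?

The only job forced after the beige job (directly or by a chain) is the viridian job.
So at least 1 job follows the beige job, putting the beige job no later than position 8. That position is achievable by scheduling everything else first.

8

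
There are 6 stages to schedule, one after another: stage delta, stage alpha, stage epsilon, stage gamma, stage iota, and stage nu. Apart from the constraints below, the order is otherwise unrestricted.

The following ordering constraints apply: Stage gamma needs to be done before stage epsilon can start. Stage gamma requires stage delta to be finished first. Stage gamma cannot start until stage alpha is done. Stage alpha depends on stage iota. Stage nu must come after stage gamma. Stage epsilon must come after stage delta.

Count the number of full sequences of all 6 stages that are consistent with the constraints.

6

The stages with no prerequisites are stage delta, stage iota; any of them can be placed first.
Counting all ways to extend the partial order to a total order gives 6.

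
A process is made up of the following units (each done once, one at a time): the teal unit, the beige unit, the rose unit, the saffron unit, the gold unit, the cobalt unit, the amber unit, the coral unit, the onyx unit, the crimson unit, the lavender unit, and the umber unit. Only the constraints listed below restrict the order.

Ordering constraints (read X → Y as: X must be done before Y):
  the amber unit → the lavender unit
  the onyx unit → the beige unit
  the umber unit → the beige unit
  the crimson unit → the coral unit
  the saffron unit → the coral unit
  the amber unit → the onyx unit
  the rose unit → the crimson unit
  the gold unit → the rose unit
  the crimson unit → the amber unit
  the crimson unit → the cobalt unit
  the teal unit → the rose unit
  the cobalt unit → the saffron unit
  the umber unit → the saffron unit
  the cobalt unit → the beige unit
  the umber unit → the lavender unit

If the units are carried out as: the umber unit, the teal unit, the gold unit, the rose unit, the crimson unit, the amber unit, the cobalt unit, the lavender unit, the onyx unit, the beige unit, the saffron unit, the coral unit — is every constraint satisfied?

Yes

Every stated constraint is respected: the umber unit sits at position 1, ahead of the saffron unit at position 11, and each of the other listed pairs likewise has the predecessor earlier in the sequence.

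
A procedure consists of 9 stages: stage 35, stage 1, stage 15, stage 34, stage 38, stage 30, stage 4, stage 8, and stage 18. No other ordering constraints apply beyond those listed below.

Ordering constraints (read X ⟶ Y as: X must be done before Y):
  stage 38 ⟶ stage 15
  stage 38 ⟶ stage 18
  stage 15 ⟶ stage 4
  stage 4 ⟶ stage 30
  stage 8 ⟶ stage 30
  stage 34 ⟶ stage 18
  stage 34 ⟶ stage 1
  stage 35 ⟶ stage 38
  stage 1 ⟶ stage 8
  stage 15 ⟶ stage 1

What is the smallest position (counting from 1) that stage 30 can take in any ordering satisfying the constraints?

8

Working backwards through the constraints from stage 30, its full set of required predecessors is stage 35, stage 1, stage 15, stage 34, stage 38, stage 4, stage 8 — 7 of them.
With 7 mandatory predecessors, the earliest stage 30 can sit is position 7+1 = 8, and placing just those 7 first achieves it.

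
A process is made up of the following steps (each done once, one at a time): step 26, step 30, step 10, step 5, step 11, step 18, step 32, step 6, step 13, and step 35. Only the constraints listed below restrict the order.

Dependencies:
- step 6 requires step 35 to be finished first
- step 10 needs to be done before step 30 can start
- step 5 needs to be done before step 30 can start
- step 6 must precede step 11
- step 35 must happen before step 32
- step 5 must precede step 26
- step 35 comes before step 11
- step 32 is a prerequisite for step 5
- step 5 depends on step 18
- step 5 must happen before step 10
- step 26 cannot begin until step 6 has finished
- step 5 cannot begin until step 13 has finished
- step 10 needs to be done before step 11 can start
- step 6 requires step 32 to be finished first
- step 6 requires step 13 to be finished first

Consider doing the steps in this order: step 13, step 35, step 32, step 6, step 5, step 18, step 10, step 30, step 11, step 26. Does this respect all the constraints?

In the proposed order, step 5 appears before step 18.
But one of the constraints requires step 18 before step 5, so this ordering violates it.

No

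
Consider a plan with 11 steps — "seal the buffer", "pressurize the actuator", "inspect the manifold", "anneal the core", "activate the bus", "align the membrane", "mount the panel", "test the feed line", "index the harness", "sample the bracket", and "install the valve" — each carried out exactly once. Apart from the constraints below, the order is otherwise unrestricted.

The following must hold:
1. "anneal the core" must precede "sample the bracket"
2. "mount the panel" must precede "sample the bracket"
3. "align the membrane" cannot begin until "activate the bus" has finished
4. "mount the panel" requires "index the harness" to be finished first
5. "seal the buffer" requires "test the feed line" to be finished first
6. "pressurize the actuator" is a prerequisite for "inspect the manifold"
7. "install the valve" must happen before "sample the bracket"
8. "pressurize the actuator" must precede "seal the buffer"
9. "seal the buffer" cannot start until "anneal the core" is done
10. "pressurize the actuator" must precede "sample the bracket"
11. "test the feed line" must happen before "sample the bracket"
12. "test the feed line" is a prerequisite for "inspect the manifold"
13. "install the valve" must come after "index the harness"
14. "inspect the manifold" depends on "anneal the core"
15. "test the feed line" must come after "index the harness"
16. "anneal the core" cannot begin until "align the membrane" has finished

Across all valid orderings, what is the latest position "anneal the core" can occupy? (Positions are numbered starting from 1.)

8

The steps that are forced after "anneal the core", directly or by a chain of constraints, are "seal the buffer", "inspect the manifold", "sample the bracket". That's 3 steps.
With 3 mandatory successors out of 11 steps total, the latest slot for "anneal the core" is 11−3 = 8, and it's reachable by doing all non-successors before "anneal the core".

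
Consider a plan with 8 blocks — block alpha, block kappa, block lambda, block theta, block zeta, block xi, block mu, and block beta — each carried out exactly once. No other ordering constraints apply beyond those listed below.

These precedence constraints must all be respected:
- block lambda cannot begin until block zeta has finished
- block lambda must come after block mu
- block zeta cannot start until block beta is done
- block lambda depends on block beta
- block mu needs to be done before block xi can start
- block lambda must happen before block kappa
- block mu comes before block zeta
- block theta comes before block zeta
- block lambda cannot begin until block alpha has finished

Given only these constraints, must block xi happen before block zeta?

No

Block xi and block zeta are not related by any chain of constraints.
A valid ordering placing block zeta before block xi exists, so the answer is no.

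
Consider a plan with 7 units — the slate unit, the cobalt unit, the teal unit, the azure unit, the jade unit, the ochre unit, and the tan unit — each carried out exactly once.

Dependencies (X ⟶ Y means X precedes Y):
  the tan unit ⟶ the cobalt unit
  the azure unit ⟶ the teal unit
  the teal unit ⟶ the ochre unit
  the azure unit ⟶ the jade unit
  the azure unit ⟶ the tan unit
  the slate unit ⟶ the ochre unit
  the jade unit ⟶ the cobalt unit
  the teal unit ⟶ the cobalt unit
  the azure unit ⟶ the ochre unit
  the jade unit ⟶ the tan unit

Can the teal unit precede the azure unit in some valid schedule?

Following the azure unit → the teal unit, the azure unit must precede the teal unit in every valid ordering.
So no valid ordering can have the teal unit before the azure unit.

No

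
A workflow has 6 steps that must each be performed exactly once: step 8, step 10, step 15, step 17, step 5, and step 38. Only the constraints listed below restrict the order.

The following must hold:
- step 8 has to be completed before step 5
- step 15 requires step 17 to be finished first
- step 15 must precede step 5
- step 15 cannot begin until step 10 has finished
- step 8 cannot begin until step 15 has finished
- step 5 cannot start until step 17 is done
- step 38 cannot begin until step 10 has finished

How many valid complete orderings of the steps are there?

9

The steps with no prerequisites are step 10, step 17; any of them can be placed first.
Counting all ways to extend the partial order to a total order gives 9.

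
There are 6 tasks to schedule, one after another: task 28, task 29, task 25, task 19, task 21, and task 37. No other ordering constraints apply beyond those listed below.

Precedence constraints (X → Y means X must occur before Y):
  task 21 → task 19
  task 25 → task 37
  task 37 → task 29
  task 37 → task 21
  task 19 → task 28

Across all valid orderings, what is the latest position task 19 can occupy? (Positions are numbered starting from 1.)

5

Following the constraints forward from task 19, its only required successor is task 28.
So at least 1 task follows task 19, putting task 19 no later than position 5. That position is achievable by scheduling everything else first.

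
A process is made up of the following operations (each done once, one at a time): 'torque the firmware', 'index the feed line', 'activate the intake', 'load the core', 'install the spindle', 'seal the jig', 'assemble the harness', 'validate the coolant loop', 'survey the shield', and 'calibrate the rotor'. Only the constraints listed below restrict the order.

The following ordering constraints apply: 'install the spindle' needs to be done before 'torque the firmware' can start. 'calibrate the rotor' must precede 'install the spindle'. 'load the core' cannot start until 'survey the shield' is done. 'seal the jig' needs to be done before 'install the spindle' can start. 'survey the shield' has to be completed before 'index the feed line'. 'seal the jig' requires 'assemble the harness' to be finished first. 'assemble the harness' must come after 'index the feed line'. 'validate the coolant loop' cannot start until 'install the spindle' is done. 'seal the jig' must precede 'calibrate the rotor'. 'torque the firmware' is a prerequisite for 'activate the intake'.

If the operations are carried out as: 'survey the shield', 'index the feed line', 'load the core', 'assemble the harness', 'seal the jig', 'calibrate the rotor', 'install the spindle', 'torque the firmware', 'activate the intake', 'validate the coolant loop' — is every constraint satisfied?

Yes

Going through the constraints one by one, each required predecessor appears earlier in the sequence than its dependent — e.g. 'install the spindle' (position 7) is before 'validate the coolant loop' (position 10), as required.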